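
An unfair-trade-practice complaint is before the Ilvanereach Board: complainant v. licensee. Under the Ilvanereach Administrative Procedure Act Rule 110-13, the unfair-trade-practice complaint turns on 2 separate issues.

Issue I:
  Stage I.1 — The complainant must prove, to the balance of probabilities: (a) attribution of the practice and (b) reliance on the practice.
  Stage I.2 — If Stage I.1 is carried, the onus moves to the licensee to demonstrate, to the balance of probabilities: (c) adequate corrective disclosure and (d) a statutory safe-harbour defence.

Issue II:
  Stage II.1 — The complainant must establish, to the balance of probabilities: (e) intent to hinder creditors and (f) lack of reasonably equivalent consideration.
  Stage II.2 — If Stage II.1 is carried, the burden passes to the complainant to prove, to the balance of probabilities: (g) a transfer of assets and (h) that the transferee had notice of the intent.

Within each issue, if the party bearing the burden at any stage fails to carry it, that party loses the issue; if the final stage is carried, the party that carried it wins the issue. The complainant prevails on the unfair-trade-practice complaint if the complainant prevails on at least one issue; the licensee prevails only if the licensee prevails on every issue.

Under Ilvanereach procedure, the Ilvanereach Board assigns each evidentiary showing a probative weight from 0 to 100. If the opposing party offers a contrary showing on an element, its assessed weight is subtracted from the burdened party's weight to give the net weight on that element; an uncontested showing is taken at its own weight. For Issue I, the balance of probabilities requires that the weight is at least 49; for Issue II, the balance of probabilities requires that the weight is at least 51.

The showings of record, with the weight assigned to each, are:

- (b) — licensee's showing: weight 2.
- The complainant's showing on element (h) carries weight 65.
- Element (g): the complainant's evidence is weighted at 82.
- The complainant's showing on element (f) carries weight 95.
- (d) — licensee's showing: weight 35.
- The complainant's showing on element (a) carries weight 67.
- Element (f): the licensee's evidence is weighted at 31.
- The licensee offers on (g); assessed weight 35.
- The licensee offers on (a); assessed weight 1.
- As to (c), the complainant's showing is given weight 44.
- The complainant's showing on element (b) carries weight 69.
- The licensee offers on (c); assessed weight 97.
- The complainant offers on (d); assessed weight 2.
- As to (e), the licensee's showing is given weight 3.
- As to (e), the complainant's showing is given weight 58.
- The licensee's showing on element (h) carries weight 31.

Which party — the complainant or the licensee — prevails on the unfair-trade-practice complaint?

— Issue I —
Stage I.1 (complainant, the balance of probabilities, weight is at least 49): (a) net 67−1=66 ≥ 49 — meets; (b) net 69−2=67 ≥ 49 — meets.
  All elements met. The burden passes to the licensee.
Stage I.2 (licensee, the balance of probabilities, weight is at least 49): (c) net 97−44=53 ≥ 49 — meets; (d) net 35−2=33 < 49 — fails.
  The licensee does not carry Stage I.2.
The analysis ends at Stage I.2; the complainant prevails on this issue.
— Issue II —
Stage II.1 — burden on complainant; standard: the balance of probabilities (weight is at least 51).
    (e): 58 − 3 = 55 ≥ 51 [met]
    (f): 95 − 31 = 64 ≥ 51 [met]
  All elements met. The complainant retains the burden for Stage II.2.
Stage II.2 — burden on complainant; standard: the balance of probabilities (weight is at least 51).
    (g): 82 − 35 = 47 < 51 [not met]
    (h): 65 − 31 = 34 < 51 [not met]
  Not every element is met, so the complainant fails to carry Stage II.2.
So the licensee prevails on this issue.
Per-issue: Issue I → complainant; Issue II → licensee. The complainant must prevail on at least one issue; overall, the complainant prevails.

complainant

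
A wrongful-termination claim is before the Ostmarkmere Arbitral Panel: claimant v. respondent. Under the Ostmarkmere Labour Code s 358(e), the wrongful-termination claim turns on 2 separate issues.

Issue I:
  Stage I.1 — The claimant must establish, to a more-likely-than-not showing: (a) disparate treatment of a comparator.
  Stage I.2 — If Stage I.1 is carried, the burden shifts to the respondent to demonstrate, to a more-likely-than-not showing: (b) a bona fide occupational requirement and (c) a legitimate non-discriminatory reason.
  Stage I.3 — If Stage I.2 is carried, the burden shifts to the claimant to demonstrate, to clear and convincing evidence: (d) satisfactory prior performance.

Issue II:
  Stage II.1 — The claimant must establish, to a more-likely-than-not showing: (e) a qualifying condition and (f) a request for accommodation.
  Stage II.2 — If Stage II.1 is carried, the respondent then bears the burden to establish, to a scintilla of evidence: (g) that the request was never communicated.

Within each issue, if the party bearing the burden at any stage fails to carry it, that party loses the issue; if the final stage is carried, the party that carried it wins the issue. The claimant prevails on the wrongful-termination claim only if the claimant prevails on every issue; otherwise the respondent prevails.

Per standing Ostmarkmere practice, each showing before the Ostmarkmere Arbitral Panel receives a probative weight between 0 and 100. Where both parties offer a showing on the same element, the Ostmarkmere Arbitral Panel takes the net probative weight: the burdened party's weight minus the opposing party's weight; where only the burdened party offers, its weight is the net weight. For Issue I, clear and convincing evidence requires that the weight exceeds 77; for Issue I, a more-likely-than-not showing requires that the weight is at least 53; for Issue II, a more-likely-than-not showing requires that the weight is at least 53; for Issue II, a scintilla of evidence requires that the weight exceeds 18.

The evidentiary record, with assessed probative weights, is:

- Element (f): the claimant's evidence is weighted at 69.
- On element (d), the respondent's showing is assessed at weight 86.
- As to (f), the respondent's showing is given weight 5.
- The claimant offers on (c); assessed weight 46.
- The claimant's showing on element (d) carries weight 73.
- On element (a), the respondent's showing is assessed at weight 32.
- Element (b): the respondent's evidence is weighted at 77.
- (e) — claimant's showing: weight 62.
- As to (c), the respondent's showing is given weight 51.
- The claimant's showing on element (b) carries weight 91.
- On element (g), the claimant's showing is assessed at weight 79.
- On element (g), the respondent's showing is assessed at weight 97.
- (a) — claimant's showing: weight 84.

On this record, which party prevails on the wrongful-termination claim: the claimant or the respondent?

respondent

— Issue I —
Stage I.1 (claimant, a more-likely-than-not showing, weight is at least 53): (a) net 84−32=52 < 53 — fails.
  The claimant does not carry Stage I.1.
So the respondent prevails on this issue.
— Issue II —
Stage II.1 — burden on claimant; standard: a more-likely-than-not showing (weight is at least 53).
    (e): 62 ≥ 53 [met]
    (f): 69 − 5 = 64 ≥ 53 [met]
  All elements met. The burden passes to the respondent.
Stage II.2 — burden on respondent; standard: a scintilla of evidence (weight exceeds 18).
    (g): 97 − 79 = 18 ≤ 18 [not met]
  Not every element is met, so the respondent fails to carry Stage II.2.
The analysis ends at Stage II.2; the claimant prevails on this issue.
Per-issue: Issue I → respondent; Issue II → claimant. The claimant must prevail on every issue; overall, the respondent prevails.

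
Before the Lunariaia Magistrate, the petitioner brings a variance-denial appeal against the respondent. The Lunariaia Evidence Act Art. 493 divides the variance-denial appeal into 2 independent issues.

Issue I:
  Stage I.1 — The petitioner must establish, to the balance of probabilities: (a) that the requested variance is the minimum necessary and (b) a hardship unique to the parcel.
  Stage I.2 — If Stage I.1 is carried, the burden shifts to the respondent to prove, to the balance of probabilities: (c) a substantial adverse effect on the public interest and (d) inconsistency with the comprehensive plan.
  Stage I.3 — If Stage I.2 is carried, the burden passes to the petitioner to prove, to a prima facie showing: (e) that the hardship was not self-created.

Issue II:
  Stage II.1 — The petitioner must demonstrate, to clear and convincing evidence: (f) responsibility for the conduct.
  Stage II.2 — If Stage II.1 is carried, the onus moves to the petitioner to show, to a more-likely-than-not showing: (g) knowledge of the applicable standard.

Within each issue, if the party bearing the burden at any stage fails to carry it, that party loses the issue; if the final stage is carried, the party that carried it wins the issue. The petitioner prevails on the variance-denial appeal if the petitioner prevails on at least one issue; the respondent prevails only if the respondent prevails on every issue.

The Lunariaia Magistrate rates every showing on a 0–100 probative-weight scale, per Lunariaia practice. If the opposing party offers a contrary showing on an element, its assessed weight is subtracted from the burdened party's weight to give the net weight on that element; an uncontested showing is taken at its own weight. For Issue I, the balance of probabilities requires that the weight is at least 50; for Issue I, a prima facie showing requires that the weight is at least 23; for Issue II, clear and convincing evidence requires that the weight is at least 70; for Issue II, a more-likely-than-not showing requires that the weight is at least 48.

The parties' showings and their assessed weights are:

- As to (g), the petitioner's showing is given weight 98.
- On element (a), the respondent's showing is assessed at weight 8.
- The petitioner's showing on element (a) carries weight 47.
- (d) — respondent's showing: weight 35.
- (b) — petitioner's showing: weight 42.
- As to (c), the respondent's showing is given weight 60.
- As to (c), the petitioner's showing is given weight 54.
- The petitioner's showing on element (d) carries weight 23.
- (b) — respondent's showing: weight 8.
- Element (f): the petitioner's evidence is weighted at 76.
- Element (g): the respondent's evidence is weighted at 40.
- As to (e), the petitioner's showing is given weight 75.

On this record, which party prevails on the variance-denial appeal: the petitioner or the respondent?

petitioner

— Issue I —
At Stage I.1 the petitioner must meet the balance of probabilities (weight is at least 50): on (a) the weight is 47 less the opposing 8 gives net 39, which does not reach 50, so (a) does not meet the standard; on (b) the weight is 42 less the opposing 8 gives net 34, < 50, so (b) does not meet the standard.
  Stage I.1 not carried; the petitioner fails its burden.
So the respondent prevails on this issue.
— Issue II —
At Stage II.1 the petitioner must meet clear and convincing evidence (weight is at least 70): on (f) the weight is 76, which does reach 70, so (f) meets the standard.
  Stage II.1 carried; the burden remains with the petitioner.
At Stage II.2 the petitioner must meet a more-likely-than-not showing (weight is at least 48): on (g) the weight is 98 less the opposing 40 gives net 58, ≥ 48, so (g) meets the standard.
  The petitioner carries the last stage.
All stages carried — the petitioner prevails on this issue.
Per-issue: Issue I → respondent; Issue II → petitioner. The petitioner must prevail on at least one issue; overall, the petitioner prevails.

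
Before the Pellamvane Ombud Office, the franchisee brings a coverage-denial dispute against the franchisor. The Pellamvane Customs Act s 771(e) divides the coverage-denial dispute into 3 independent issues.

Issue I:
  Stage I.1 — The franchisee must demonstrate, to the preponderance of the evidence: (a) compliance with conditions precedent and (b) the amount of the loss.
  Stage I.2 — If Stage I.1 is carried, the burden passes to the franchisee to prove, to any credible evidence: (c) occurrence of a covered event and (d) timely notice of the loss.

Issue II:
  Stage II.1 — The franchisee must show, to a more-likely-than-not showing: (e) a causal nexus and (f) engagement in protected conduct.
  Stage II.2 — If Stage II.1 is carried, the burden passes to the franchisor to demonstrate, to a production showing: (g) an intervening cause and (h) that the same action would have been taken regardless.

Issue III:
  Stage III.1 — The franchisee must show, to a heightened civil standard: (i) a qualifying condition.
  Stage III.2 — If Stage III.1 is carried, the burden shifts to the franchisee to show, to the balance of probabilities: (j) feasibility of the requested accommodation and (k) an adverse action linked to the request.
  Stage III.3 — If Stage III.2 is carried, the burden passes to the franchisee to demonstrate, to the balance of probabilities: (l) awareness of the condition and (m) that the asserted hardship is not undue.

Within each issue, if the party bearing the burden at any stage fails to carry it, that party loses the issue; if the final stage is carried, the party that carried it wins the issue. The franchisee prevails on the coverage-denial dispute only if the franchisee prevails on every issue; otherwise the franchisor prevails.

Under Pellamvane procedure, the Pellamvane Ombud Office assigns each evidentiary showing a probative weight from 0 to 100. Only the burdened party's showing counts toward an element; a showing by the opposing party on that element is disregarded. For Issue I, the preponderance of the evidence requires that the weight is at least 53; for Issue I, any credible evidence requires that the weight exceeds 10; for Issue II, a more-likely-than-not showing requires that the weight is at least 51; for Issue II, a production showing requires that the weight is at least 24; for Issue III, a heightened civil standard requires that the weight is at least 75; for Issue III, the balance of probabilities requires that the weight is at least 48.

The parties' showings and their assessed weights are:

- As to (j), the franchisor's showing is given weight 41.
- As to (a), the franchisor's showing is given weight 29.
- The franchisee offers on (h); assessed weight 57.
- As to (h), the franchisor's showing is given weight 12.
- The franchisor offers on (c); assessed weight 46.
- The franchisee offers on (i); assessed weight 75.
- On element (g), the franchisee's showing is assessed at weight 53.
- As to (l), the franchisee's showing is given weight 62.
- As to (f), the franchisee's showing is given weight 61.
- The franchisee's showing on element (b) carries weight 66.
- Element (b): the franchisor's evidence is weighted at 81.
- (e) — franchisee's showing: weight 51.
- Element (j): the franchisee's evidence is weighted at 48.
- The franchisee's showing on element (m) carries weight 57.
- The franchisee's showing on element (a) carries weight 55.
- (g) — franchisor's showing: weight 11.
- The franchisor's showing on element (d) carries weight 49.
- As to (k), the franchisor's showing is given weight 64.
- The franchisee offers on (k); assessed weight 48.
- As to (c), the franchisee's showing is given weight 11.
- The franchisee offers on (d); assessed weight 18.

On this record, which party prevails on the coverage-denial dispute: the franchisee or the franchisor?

franchisee

— Issue I —
Stage I.1 — burden on franchisee; standard: the preponderance of the evidence (weight is at least 53).
    (a): 55 (franchisor's 29 disregarded) ≥ 53 [met]
    (b): 66 (franchisor's 81 disregarded) ≥ 53 [met]
  Stage I.1 is satisfied; the franchisee continues to bear the burden.
Stage I.2 — burden on franchisee; standard: any credible evidence (weight exceeds 10).
    (c): 11 (franchisor's 46 disregarded) > 10 [met]
    (d): 18 (franchisor's 49 disregarded) > 10 [met]
  Stage I.2 carried; the final stage is satisfied.
Every stage carried; the franchisee prevails on this issue.
— Issue II —
Stage II.1 — burden on franchisee; standard: a more-likely-than-not showing (weight is at least 51).
    (e): 51 ≥ 51 [met]
    (f): 61 ≥ 51 [met]
  Stage II.1 is satisfied; the onus moves to the franchisor.
Stage II.2 — burden on franchisor; standard: a production showing (weight is at least 24).
    (g): 11 (franchisee's 53 disregarded) < 24 [not met]
    (h): 12 (franchisee's 57 disregarded) < 24 [not met]
  Stage II.2 not carried; the franchisor fails its burden.
So the franchisee prevails on this issue.
— Issue III —
Stage III.1 — burden on franchisee; standard: a heightened civil standard (weight is at least 75).
    (i): 75 ≥ 75 [met]
  Stage III.1 is satisfied; the franchisee continues to bear the burden.
Stage III.2 — burden on franchisee; standard: the balance of probabilities (weight is at least 48).
    (j): 48 (franchisor's 41 disregarded) ≥ 48 [met]
    (k): 48 (franchisor's 64 disregarded) ≥ 48 [met]
  All elements met. The franchisee retains the burden for Stage III.3.
Stage III.3 — burden on franchisee; standard: the balance of probabilities (weight is at least 48).
    (l): 62 ≥ 48 [met]
    (m): 57 ≥ 48 [met]
  Stage III.3 carried; the final stage is satisfied.
Every stage carried; the franchisee prevails on this issue.
Per-issue: Issue I → franchisee; Issue II → franchisee; Issue III → franchisee. The franchisee must prevail on every issue; overall, the franchisee prevails.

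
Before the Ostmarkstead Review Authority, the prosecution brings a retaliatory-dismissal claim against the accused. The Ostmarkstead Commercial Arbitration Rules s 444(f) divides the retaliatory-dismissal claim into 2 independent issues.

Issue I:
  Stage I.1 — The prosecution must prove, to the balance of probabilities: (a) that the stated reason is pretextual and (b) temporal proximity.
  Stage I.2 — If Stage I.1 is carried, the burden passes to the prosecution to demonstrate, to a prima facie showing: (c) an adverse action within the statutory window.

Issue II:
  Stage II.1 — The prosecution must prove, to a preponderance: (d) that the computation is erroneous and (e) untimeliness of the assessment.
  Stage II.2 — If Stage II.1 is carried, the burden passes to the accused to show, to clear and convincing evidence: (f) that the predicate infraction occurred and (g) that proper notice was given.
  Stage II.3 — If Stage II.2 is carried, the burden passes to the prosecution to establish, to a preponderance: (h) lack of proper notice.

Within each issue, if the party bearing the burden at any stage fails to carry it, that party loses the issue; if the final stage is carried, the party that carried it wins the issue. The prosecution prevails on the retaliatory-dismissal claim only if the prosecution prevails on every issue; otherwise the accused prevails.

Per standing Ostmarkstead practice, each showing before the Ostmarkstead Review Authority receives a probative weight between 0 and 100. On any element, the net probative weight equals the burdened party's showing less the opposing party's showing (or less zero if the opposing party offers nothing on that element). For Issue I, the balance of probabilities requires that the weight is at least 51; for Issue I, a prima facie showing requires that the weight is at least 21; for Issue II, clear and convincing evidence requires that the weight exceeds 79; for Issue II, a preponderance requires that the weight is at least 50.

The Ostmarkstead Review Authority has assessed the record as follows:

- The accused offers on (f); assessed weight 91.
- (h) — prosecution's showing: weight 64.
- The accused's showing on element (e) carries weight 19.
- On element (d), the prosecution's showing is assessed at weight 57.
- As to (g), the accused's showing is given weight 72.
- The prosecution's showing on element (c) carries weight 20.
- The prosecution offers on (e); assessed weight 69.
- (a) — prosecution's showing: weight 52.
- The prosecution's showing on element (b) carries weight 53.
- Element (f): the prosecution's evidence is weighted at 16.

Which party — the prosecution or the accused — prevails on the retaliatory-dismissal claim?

— Issue I —
Stage I.1 (prosecution, the balance of probabilities, weight is at least 51): (a) 52 ≥ 51 — meets; (b) 53 ≥ 51 — meets.
  All elements met. The prosecution retains the burden for Stage I.2.
Stage I.2 (prosecution, a prima facie showing, weight is at least 21): (c) 20 < 21 — fails.
  Stage I.2 not carried; the prosecution fails its burden.
So the accused prevails on this issue.
— Issue II —
At Stage II.1 the prosecution must meet a preponderance (weight is at least 50): on (d) the weight is 57, ≥ 50, so (d) meets the standard; on (e) the weight is 69 less the opposing 19 gives net 50, which does reach 50, so (e) meets the standard.
  All elements met. The burden passes to the accused.
At Stage II.2 the accused must meet clear and convincing evidence (weight exceeds 79): on (f) the weight is 91 less the opposing 16 gives net 75, which does not exceed 79, so (f) does not meet the standard; on (g) the weight is 72, which does not exceed 79, so (g) does not meet the standard.
  The accused does not carry Stage II.2.
So the prosecution prevails on this issue.
Per-issue: Issue I → accused; Issue II → prosecution. The prosecution must prevail on every issue; overall, the accused prevails.

accused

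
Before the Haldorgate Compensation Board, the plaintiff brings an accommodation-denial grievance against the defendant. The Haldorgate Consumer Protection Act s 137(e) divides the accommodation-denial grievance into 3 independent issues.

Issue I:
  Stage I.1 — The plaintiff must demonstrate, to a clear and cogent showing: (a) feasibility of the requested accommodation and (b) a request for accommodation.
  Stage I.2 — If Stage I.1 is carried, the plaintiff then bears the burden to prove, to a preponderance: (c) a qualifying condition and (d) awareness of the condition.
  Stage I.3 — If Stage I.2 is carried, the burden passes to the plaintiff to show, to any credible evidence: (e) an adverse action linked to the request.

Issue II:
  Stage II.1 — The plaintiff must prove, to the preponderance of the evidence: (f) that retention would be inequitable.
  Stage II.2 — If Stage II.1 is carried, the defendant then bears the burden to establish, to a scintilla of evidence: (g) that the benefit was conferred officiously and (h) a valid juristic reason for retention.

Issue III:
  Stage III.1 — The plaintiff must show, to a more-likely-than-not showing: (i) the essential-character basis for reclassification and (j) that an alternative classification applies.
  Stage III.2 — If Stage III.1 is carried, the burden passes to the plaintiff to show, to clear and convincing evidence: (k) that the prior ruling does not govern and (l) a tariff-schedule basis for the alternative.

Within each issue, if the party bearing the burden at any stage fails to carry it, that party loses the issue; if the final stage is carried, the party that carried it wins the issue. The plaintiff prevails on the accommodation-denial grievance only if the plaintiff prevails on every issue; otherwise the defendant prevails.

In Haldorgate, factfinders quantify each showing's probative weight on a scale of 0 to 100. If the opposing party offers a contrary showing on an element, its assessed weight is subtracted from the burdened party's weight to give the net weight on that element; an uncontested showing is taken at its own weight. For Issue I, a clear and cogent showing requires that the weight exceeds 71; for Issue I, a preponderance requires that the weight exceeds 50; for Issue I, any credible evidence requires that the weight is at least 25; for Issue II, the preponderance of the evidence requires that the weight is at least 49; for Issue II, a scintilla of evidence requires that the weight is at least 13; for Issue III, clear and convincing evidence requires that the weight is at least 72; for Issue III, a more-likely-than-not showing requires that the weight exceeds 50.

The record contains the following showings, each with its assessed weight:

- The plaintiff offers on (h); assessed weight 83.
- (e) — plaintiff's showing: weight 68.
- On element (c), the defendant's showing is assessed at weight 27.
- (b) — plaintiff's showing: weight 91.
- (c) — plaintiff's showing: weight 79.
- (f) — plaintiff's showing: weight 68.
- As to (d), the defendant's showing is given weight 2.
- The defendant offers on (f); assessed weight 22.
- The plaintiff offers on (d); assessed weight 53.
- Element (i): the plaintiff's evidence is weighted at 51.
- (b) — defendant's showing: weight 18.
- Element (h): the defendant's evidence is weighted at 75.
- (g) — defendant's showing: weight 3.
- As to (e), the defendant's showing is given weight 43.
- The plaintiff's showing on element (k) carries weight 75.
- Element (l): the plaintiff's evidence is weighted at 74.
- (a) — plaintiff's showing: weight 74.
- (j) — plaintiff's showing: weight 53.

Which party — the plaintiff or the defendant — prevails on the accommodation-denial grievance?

— Issue I —
Stage I.1 (plaintiff, a clear and cogent showing, weight exceeds 71): (a) 74 > 71 — meets; (b) net 91−18=73 > 71 — meets.
  Stage I.1 is satisfied; the plaintiff continues to bear the burden.
Stage I.2 (plaintiff, a preponderance, weight exceeds 50): (c) net 79−27=52 > 50 — meets; (d) net 53−2=51 > 50 — meets.
  Stage I.2 carried; the burden remains with the plaintiff.
Stage I.3 (plaintiff, any credible evidence, weight is at least 25): (e) net 68−43=25 ≥ 25 — meets.
  The plaintiff carries the last stage.
All stages carried — the plaintiff prevails on this issue.
— Issue II —
Stage II.1 (plaintiff, the preponderance of the evidence, weight is at least 49): (f) net 68−22=46 < 49 — fails.
  The plaintiff does not carry Stage II.1.
So the defendant prevails on this issue.
— Issue III —
Stage III.1 — burden on plaintiff; standard: a more-likely-than-not showing (weight exceeds 50).
    (i): 51 > 50 [met]
    (j): 53 > 50 [met]
  Stage III.1 carried; the burden remains with the plaintiff.
Stage III.2 — burden on plaintiff; standard: clear and convincing evidence (weight is at least 72).
    (k): 75 ≥ 72 [met]
    (l): 74 ≥ 72 [met]
  All elements met at the final stage.
All stages carried — the plaintiff prevails on this issue.
Per-issue: Issue I → plaintiff; Issue II → defendant; Issue III → plaintiff. The plaintiff must prevail on every issue; overall, the defendant prevails.

defendant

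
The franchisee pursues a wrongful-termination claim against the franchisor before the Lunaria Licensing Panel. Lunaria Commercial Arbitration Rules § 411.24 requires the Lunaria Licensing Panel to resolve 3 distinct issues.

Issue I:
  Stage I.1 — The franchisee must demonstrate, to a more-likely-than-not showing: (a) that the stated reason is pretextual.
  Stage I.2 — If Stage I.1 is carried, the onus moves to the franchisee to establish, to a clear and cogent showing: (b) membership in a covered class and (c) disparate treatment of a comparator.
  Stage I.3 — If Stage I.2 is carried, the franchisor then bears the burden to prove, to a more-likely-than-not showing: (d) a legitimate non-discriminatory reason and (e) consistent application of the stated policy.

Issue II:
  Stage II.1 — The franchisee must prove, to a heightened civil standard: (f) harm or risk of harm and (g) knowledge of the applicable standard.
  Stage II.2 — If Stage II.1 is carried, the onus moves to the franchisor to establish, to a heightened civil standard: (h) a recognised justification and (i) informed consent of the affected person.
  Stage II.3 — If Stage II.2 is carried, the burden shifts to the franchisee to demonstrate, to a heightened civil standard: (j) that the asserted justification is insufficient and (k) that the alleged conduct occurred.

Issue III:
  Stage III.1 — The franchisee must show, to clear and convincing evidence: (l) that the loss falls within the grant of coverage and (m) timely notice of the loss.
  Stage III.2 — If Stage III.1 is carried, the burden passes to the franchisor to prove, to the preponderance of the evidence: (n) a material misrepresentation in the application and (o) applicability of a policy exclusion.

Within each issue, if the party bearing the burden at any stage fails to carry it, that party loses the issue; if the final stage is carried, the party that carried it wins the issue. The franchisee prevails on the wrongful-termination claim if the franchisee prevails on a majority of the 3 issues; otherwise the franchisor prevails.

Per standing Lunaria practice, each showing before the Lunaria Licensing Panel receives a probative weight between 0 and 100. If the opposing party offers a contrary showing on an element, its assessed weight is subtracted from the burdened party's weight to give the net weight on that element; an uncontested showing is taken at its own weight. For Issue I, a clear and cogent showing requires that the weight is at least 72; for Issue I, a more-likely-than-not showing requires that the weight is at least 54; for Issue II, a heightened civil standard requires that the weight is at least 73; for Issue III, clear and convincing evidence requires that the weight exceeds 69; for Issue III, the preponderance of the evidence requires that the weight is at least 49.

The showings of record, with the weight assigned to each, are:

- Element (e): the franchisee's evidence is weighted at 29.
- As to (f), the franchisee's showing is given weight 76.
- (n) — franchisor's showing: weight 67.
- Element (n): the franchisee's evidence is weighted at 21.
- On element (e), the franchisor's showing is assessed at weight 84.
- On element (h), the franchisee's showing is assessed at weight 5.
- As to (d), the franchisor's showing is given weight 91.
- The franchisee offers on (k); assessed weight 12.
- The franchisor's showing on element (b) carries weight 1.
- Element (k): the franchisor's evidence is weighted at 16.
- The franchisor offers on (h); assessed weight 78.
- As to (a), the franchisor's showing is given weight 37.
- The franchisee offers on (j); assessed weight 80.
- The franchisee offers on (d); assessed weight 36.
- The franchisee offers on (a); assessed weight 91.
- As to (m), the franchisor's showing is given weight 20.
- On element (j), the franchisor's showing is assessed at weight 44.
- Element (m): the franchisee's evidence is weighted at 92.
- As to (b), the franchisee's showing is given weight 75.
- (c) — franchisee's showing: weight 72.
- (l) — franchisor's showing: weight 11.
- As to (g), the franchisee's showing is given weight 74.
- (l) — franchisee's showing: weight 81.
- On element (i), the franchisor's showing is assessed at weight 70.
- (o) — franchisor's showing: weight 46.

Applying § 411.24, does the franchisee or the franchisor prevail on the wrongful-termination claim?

— Issue I —
Stage I.1 — burden on franchisee; standard: a more-likely-than-not showing (weight is at least 54).
    (a): 91 − 37 = 54 ≥ 54 [met]
  Stage I.1 is satisfied; the franchisee continues to bear the burden.
Stage I.2 — burden on franchisee; standard: a clear and cogent showing (weight is at least 72).
    (b): 75 − 1 = 74 ≥ 72 [met]
    (c): 72 ≥ 72 [met]
  Stage I.2 carried; the burden shifts to the franchisor.
Stage I.3 — burden on franchisor; standard: a more-likely-than-not showing (weight is at least 54).
    (d): 91 − 36 = 55 ≥ 54 [met]
    (e): 84 − 29 = 55 ≥ 54 [met]
  All elements met at the final stage.
Every stage carried; the franchisor prevails on this issue.
— Issue II —
Stage II.1 — burden on franchisee; standard: a heightened civil standard (weight is at least 73).
    (f): 76 ≥ 73 [met]
    (g): 74 ≥ 73 [met]
  All elements met. The burden passes to the franchisor.
Stage II.2 — burden on franchisor; standard: a heightened civil standard (weight is at least 73).
    (h): 78 − 5 = 73 ≥ 73 [met]
    (i): 70 < 73 [not met]
  Not every element is met, so the franchisor fails to carry Stage II.2.
The franchisee prevails on this issue.
— Issue III —
Stage III.1 — burden on franchisee; standard: clear and convincing evidence (weight exceeds 69).
    (l): 81 − 11 = 70 > 69 [met]
    (m): 92 − 20 = 72 > 69 [met]
  The franchisee carries Stage III.1; the franchisor now bears the burden.
Stage III.2 — burden on franchisor; standard: the preponderance of the evidence (weight is at least 49).
    (n): 67 − 21 = 46 < 49 [not met]
    (o): 46 < 49 [not met]
  Not every element is met, so the franchisor fails to carry Stage III.2.
The franchisee prevails on this issue.
Per-issue: Issue I → franchisor; Issue II → franchisee; Issue III → franchisee. The franchisee must prevail on a majority of issues; overall, the franchisee prevails.

franchisee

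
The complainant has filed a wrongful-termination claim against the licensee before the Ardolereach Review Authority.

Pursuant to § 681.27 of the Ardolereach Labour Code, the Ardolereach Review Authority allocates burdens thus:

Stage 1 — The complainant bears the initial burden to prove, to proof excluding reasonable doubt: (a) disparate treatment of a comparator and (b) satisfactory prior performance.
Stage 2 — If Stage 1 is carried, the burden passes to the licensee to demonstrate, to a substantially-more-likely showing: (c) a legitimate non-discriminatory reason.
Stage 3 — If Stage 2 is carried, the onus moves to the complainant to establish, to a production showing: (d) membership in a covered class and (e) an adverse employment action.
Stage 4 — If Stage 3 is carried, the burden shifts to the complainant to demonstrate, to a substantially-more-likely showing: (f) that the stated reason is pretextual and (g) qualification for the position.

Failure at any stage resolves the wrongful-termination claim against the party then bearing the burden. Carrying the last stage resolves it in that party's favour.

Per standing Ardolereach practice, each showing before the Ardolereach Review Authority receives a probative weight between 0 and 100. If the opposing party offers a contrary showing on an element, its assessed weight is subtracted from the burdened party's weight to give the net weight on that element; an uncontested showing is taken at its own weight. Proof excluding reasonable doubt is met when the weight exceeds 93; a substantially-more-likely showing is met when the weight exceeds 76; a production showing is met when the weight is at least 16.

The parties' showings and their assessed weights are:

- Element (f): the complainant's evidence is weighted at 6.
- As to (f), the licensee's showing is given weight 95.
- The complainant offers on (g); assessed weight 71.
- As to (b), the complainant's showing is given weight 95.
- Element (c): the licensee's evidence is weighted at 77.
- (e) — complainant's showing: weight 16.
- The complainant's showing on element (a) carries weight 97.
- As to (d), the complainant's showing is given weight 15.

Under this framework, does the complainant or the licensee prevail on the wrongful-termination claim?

licensee

Stage 1 (complainant, proof excluding reasonable doubt, weight exceeds 93): (a) 97 > 93 — meets; (b) 95 > 93 — meets.
  All elements met. The burden passes to the licensee.
Stage 2 (licensee, a substantially-more-likely showing, weight exceeds 76): (c) 77 > 76 — meets.
  Stage 2 is satisfied; the onus moves to the complainant.
Stage 3 (complainant, a production showing, weight is at least 16): (d) 15 < 16 — fails; (e) 16 ≥ 16 — meets.
  The complainant does not carry Stage 3.
So the licensee prevails.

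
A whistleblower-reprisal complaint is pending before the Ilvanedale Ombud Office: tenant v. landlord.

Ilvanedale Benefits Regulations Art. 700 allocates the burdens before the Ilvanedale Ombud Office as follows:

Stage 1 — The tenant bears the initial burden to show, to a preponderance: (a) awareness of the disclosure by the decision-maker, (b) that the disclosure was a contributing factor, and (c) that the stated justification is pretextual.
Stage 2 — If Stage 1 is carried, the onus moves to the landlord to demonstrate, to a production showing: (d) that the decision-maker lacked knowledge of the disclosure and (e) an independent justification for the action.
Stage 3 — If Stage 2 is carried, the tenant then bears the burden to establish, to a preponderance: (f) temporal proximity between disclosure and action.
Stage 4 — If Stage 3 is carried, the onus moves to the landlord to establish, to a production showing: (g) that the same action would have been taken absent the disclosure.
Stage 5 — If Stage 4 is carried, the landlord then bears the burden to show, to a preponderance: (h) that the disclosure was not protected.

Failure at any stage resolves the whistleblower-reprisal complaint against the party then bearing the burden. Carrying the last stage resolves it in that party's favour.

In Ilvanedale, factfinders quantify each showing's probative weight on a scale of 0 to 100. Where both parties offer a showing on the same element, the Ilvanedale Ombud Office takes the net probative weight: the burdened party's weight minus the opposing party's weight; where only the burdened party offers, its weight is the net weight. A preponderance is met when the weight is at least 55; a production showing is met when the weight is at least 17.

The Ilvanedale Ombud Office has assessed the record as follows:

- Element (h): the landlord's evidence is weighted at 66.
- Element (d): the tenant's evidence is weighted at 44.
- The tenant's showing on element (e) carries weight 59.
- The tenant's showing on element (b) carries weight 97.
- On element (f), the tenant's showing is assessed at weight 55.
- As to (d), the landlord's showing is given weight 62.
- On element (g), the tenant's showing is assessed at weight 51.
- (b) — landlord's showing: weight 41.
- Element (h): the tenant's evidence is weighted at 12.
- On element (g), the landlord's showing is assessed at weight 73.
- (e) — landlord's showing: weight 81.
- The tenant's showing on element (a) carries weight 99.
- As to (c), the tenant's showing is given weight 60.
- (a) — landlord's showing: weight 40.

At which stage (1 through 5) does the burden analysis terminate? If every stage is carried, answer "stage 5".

Stage 1 — burden on tenant; standard: a preponderance (weight is at least 55).
    (a): 99 − 40 = 59 ≥ 55 [met]
    (b): 97 − 41 = 56 ≥ 55 [met]
    (c): 60 ≥ 55 [met]
  All elements met. The burden passes to the landlord.
Stage 2 — burden on landlord; standard: a production showing (weight is at least 17).
    (d): 62 − 44 = 18 ≥ 17 [met]
    (e): 81 − 59 = 22 ≥ 17 [met]
  Stage 2 carried; the burden shifts to the tenant.
Stage 3 — burden on tenant; standard: a preponderance (weight is at least 55).
    (f): 55 ≥ 55 [met]
  Stage 3 is satisfied; the onus moves to the landlord.
Stage 4 — burden on landlord; standard: a production showing (weight is at least 17).
    (g): 73 − 51 = 22 ≥ 17 [met]
  All elements met. The landlord retains the burden for Stage 5.
Stage 5 — burden on landlord; standard: a preponderance (weight is at least 55).
    (h): 66 − 12 = 54 < 55 [not met]
  Stage 5 not carried; the landlord fails its burden.
So the tenant prevails.

stage 5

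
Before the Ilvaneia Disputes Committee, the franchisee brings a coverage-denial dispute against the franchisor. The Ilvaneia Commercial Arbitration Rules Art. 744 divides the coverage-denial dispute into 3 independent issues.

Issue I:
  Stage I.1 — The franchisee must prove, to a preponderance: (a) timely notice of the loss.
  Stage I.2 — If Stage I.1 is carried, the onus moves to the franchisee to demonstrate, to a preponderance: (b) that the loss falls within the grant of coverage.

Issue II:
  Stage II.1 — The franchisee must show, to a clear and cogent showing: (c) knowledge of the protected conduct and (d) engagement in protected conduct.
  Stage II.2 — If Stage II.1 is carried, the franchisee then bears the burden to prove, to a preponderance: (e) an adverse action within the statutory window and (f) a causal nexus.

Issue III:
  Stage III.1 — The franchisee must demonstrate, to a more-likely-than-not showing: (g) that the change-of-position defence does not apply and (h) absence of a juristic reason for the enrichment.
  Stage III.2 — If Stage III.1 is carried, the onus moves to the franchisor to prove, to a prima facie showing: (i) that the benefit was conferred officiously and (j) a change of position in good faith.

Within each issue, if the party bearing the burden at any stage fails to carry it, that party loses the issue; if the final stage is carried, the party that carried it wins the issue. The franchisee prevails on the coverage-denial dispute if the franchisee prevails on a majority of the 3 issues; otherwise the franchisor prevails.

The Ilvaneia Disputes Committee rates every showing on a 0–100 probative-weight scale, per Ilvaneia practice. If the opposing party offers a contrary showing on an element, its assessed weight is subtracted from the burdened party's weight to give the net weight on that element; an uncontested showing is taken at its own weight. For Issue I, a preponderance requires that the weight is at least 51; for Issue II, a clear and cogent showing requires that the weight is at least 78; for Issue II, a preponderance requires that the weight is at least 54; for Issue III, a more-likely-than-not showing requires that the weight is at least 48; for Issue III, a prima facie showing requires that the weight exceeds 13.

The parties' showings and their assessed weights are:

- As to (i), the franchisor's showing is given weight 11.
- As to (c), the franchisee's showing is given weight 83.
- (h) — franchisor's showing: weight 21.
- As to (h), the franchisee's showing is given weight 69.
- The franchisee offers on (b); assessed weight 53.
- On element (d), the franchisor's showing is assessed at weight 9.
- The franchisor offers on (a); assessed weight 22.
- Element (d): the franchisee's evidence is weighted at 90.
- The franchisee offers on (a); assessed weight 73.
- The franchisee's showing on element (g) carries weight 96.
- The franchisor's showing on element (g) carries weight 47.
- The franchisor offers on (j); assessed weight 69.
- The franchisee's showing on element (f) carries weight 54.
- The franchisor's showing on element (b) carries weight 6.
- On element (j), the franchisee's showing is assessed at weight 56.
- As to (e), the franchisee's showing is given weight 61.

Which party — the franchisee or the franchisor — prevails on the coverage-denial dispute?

franchisee

— Issue I —
At Stage I.1 the franchisee must meet a preponderance (weight is at least 51): on (a) the weight is 73 less the opposing 22 gives net 51, which does reach 51, so (a) meets the standard.
  All elements met. The franchisee retains the burden for Stage I.2.
At Stage I.2 the franchisee must meet a preponderance (weight is at least 51): on (b) the weight is 53 less the opposing 6 gives net 47, < 51, so (b) does not meet the standard.
  Stage I.2 not carried; the franchisee fails its burden.
The analysis ends at Stage I.2; the franchisor prevails on this issue.
— Issue II —
Stage II.1 — burden on franchisee; standard: a clear and cogent showing (weight is at least 78).
    (c): 83 ≥ 78 [met]
    (d): 90 − 9 = 81 ≥ 78 [met]
  Stage II.1 is satisfied; the franchisee continues to bear the burden.
Stage II.2 — burden on franchisee; standard: a preponderance (weight is at least 54).
    (e): 61 ≥ 54 [met]
    (f): 54 ≥ 54 [met]
  The franchisee carries the last stage.
All stages carried — the franchisee prevails on this issue.
— Issue III —
Stage III.1 — burden on franchisee; standard: a more-likely-than-not showing (weight is at least 48).
    (g): 96 − 47 = 49 ≥ 48 [met]
    (h): 69 − 21 = 48 ≥ 48 [met]
  The franchisee carries Stage III.1; the franchisor now bears the burden.
Stage III.2 — burden on franchisor; standard: a prima facie showing (weight exceeds 13).
    (i): 11 ≤ 13 [not met]
    (j): 69 − 56 = 13 ≤ 13 [not met]
  Not every element is met, so the franchisor fails to carry Stage III.2.
The analysis ends at Stage III.2; the franchisee prevails on this issue.
Per-issue: Issue I → franchisor; Issue II → franchisee; Issue III → franchisee. The franchisee must prevail on a majority of issues; overall, the franchisee prevails.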